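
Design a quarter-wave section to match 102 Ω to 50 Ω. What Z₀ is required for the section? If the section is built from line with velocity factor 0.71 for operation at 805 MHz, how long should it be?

Z_qwt = √(Z_0·R_L) = √(50 × 102) = √5100
λ = 0.71·c/f = 0.265 m, so l = λ/4 = 0.0661 m

Z_qwt ≈ 71.4 Ω; length ≈ 6.61 cm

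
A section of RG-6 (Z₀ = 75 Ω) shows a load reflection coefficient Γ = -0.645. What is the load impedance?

Z_L ≈ 16.2 Ω

Z_L = Z_0·(1 + Γ)/(1 − Γ) = 75·(0.355)/(1.65)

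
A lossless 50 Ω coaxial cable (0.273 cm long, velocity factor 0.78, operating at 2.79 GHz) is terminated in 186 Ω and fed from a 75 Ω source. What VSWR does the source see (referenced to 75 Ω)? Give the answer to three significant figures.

VSWR ≈ 2.62

λ = v/f = 0.78·c / 2.79 GHz = 0.0839 m
βl = 2π·l/λ = 2π × 0.0325 = 11.7°
tan(βl) = 0.207
Z_in = Z_0·(Z_L + jZ_0·tanβl)/(Z_0 + jZ_L·tanβl) = 122 − j83.5 Ω
Γ_s = (Z_in − Z_s)/(Z_in + Z_s) = (46.6 − j83.5)/(197 − j83.5), |Γ_s| = 0.448
VSWR = (1 + |Γ_s|)/(1 − |Γ_s|)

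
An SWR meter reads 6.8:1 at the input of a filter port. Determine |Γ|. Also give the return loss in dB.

|Γ| = (S − 1)/(S + 1) = (6.8 − 1)/(6.8 + 1) = 5.8/7.8
RL = −20·log₁₀|Γ| = −20·log₁₀(0.744)

|Γ| ≈ 0.744; return loss ≈ 2.57 dB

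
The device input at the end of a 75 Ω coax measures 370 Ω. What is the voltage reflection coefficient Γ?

Γ = 0.663

Γ = (Z_L − Z_0)/(Z_L + Z_0) = (370 − 75)/(370 + 75) = 295/445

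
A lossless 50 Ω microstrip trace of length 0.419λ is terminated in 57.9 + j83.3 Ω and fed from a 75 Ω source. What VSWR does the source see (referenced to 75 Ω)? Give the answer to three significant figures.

VSWR ≈ 5.02

βl = 2π × 0.419 = 151°
tan(βl) = -0.558
Z_in = Z_0·(Z_L + jZ_0·tanβl)/(Z_0 + jZ_L·tanβl) = 18.3 + j34.9 Ω
Γ_s = (Z_in − Z_s)/(Z_in + Z_s) = (-56.7 + j34.9)/(93.3 + j34.9), |Γ_s| = 0.668
VSWR = (1 + |Γ_s|)/(1 − |Γ_s|)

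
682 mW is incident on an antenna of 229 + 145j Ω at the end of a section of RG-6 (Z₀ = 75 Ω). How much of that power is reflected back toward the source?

|Γ| = |(154 + j145)/(304 + j145)| = 0.628
|Γ|² = 0.394
P_refl = |Γ|²·P_inc = 269 mW, P_del = (1 − |Γ|²)·P_inc = 413 mW

P_reflected ≈ 269 mW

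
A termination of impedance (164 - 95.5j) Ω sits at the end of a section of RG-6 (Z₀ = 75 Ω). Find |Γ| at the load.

Γ = (Z_L − Z_0)/(Z_L + Z_0) = (89 − j95.5)/(239 − j95.5)
|Γ| = 131/257

|Γ| ≈ 0.507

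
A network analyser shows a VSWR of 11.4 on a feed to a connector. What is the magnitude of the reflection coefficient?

|Γ| = (S − 1)/(S + 1) = (11.4 − 1)/(11.4 + 1) = 10.4/12.4

|Γ| ≈ 0.839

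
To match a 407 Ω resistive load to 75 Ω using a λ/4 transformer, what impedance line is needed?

Z_qwt = √(Z_0·R_L) = √(75 × 407) = √30520

Z_qwt ≈ 175 Ω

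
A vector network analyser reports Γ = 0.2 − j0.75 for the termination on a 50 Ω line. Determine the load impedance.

Z_L ≈ 16.5 − j62.4 Ω

Z_L = Z_0·(1 + Γ)/(1 − Γ) = 50·(1.2 − j0.75)/(0.8 + j0.75)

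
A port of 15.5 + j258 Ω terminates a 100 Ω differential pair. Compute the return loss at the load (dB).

Γ = (-84.5 + j258)/(115.5 + j258), |Γ| = 0.96
RL = −20·log₁₀|Γ| = −20·log₁₀(0.96)

RL ≈ 0.351 dB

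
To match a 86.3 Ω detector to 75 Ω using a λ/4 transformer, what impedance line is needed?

Z_qwt ≈ 80.5 Ω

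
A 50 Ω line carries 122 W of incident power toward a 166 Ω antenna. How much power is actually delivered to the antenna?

Γ = (166 − 50)/(166 + 50) = 0.537
|Γ|² = 0.288
P_refl = |Γ|²·P_inc = 35.2 W, P_del = (1 − |Γ|²)·P_inc = 86.8 W

P_delivered ≈ 86.8 W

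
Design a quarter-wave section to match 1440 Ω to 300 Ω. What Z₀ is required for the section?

Z_qwt ≈ 657 Ω

Z_qwt = √(Z_0·R_L) = √(300 × 1440) = √432000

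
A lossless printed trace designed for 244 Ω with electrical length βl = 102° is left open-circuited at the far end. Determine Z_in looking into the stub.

Z_in ≈ +j51.9 Ω

tan(βl) = -4.7
For an open-circuited stub, Z_in = −jZ_0·cot(βl) = −jZ_0/tan(βl)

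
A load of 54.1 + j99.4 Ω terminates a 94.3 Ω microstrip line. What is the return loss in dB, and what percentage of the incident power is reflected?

Γ = (-40.2 + j99.4)/(148.4 + j99.4), |Γ| = 0.6
RL = −20·log₁₀(0.6) = 4.43 dB
P_refl/P_inc = |Γ|² = 0.36

RL ≈ 4.43 dB; 36% of incident power reflected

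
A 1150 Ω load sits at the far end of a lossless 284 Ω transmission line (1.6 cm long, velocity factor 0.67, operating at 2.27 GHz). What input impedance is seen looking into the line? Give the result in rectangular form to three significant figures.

Z_in ≈ 84.2 − j122 Ω

λ = v/f = 0.67·c / 2.27 GHz = 0.0885 m
βl = 2π·l/λ = 2π × 0.181 = 65.1°
tan(βl) = tan(65.1°) = 2.15
Z_in = Z_0·(Z_L + jZ_0·tanβl)/(Z_0 + jZ_L·tanβl)
     = 284·(1150 + j610)/(284 + j2470)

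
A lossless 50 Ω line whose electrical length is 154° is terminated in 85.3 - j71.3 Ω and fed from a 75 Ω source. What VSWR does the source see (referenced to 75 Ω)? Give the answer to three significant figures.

tan(βl) = -0.488
Z_in = Z_0·(Z_L + jZ_0·tanβl)/(Z_0 + jZ_L·tanβl) = 135 + j53.3 Ω
Γ_s = (Z_in − Z_s)/(Z_in + Z_s) = (59.5 + j53.3)/(210 + j53.3), |Γ_s| = 0.37
VSWR = (1 + |Γ_s|)/(1 − |Γ_s|)

VSWR ≈ 2.17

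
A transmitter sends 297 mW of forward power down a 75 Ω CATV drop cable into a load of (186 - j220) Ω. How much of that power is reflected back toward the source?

P_reflected ≈ 155 mW

|Γ| = |(111 − j220)/(261 − j220)| = 0.722
|Γ|² = 0.521
P_refl = |Γ|²·P_inc = 155 mW, P_del = (1 − |Γ|²)·P_inc = 142 mW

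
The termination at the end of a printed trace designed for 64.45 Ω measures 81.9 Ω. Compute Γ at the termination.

Γ = 0.119

Γ = (Z_L − Z_0)/(Z_L + Z_0) = (81.9 − 64.45)/(81.9 + 64.45) = 17.45/146.4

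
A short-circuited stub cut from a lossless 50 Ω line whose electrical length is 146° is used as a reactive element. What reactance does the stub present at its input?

tan(βl) = -0.675
For a short-circuited stub, Z_in = jZ_0·tan(βl)

X_in ≈ -33.7 Ω (capacitive)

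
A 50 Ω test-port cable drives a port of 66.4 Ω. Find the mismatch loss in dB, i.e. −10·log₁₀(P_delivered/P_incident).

Γ = (66.4 − 50)/(66.4 + 50) = 0.141
|Γ|² = 0.0199, so P_del/P_inc = 1 − |Γ|² = 0.98
ML = −10·log₁₀(1 − |Γ|²)

mismatch loss ≈ 0.0871 dB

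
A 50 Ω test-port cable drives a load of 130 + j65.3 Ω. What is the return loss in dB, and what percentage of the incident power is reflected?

RL ≈ 5.36 dB; 29.1% of incident power reflected

Γ = (80 + j65.3)/(180 + j65.3), |Γ| = 0.539
RL = −20·log₁₀(0.539) = 5.36 dB
P_refl/P_inc = |Γ|² = 0.291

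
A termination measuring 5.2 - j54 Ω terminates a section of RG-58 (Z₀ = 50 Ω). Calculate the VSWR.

VSWR ≈ 20.9

Γ = (Z_L − Z_0)/(Z_L + Z_0) = (-44.8 − j54)/(55.2 − j54)
|Γ| = 70.2/77.2 = 0.909
VSWR = (1 + |Γ|)/(1 − |Γ|) = 1.91/0.0914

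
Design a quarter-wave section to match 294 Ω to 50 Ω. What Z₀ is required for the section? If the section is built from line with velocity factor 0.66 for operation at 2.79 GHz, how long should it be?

Z_qwt ≈ 121 Ω; length ≈ 1.77 cm

Z_qwt = √(Z_0·R_L) = √(50 × 294) = √14700
λ = 0.66·c/f = 0.071 m, so l = λ/4 = 0.0177 m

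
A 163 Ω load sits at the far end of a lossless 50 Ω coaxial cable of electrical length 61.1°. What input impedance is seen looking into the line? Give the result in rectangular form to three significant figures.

Z_in ≈ 19.5 − j24.3 Ω

tan(βl) = tan(61.1°) = 1.81
Z_in = Z_0·(Z_L + jZ_0·tanβl)/(Z_0 + jZ_L·tanβl)
     = 50·(163 + j90.6)/(50 + j295)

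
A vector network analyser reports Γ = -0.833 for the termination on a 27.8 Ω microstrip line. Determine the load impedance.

Z_L ≈ 2.53 Ω

Z_L = Z_0·(1 + Γ)/(1 − Γ) = 27.8·(0.167)/(1.83)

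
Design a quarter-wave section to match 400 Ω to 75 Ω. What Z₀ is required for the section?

Z_qwt ≈ 173 Ω

Z_qwt = √(Z_0·R_L) = √(75 × 400) = √30000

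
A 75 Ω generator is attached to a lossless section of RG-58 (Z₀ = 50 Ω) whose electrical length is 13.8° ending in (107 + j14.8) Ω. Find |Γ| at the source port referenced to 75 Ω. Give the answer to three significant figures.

|Γ| ≈ 0.209

tan(βl) = 0.246
Z_in = Z_0·(Z_L + jZ_0·tanβl)/(Z_0 + jZ_L·tanβl) = 99.9 − j27.4 Ω
Γ_s = (Z_in − Z_s)/(Z_in + Z_s) = (24.9 − j27.4)/(175 − j27.4), |Γ_s| = 0.209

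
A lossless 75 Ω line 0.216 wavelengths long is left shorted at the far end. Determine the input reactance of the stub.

βl = 2π × 0.216 = 77.8°
tan(βl) = 4.61
For a shorted stub, Z_in = jZ_0·tan(βl)

X_in ≈ 346 Ω (inductive)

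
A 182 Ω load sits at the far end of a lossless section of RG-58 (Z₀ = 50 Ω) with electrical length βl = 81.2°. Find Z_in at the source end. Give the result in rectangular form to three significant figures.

Z_in ≈ 14 − j7.14 Ω

tan(βl) = tan(81.2°) = 6.46
Z_in = Z_0·(Z_L + jZ_0·tanβl)/(Z_0 + jZ_L·tanβl)
     = 50·(182 + j323)/(50 + j1180)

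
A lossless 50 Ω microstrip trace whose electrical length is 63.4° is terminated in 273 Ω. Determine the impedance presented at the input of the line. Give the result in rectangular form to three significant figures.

Z_in ≈ 11.4 − j24 Ω

tan(βl) = tan(63.4°) = 2
Z_in = Z_0·(Z_L + jZ_0·tanβl)/(Z_0 + jZ_L·tanβl)
     = 50·(273 + j99.8)/(50 + j545)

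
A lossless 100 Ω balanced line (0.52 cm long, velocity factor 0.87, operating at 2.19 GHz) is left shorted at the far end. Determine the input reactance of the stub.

X_in ≈ 28.1 Ω (inductive)

λ = v/f = 0.87·c / 2.19 GHz = 0.119 m
βl = 2π·l/λ = 2π × 0.0436 = 15.7°
tan(βl) = 0.281
For a shorted stub, Z_in = jZ_0·tan(βl)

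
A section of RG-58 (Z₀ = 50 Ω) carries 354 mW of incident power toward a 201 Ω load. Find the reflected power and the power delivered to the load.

P_reflected ≈ 128 mW; P_delivered ≈ 226 mW

Γ = (201 − 50)/(201 + 50) = 0.602
|Γ|² = 0.362
P_refl = |Γ|²·P_inc = 128 mW, P_del = (1 − |Γ|²)·P_inc = 226 mW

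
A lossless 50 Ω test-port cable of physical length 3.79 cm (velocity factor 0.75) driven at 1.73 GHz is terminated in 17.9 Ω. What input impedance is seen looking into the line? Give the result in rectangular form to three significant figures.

Z_in ≈ 96.3 − j58.3 Ω

λ = v/f = 0.75·c / 1.73 GHz = 0.13 m
βl = 2π·l/λ = 2π × 0.291 = 105°
tan(βl) = tan(105°) = -3.76
Z_in = Z_0·(Z_L + jZ_0·tanβl)/(Z_0 + jZ_L·tanβl)
     = 50·(17.9 − j188)/(50 − j67.2)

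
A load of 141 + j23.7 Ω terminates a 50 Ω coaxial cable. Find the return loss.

Γ = (91 + j23.7)/(191 + j23.7), |Γ| = 0.489
RL = −20·log₁₀|Γ| = −20·log₁₀(0.489)

RL ≈ 6.22 dB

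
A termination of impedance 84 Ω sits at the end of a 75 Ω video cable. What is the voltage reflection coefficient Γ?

Γ = (Z_L − Z_0)/(Z_L + Z_0) = (84 − 75)/(84 + 75) = 9/159

Γ = 0.0566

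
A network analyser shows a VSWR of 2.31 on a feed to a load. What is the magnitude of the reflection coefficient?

|Γ| ≈ 0.396

|Γ| = (S − 1)/(S + 1) = (2.31 − 1)/(2.31 + 1) = 1.31/3.31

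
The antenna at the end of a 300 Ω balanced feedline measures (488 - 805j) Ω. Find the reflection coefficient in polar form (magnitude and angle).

Γ ≈ 0.734 ∠ -31.2°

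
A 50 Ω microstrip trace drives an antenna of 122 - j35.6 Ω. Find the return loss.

Γ = (72 − j35.6)/(172 − j35.6), |Γ| = 0.457
RL = −20·log₁₀|Γ| = −20·log₁₀(0.457)

RL ≈ 6.8 dB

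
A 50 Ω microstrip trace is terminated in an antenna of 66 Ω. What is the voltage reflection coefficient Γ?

Γ = (Z_L − Z_0)/(Z_L + Z_0) = (66 − 50)/(66 + 50) = 16/116

Γ = 0.138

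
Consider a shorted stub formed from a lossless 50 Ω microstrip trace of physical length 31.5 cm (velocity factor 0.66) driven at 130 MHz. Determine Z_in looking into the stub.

λ = v/f = 0.66·c / 130 MHz = 1.52 m
βl = 2π·l/λ = 2π × 0.207 = 74.5°
tan(βl) = 3.59
For a shorted stub, Z_in = jZ_0·tan(βl)

Z_in ≈ +j180 Ω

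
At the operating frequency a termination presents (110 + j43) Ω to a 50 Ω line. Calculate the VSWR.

Γ = (Z_L − Z_0)/(Z_L + Z_0) = (60 + j43)/(160 + j43)
|Γ| = 73.8/166 = 0.446
VSWR = (1 + |Γ|)/(1 − |Γ|) = 1.45/0.554

VSWR ≈ 2.61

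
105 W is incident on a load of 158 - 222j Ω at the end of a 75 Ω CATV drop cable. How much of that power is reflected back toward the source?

|Γ| = |(83 − j222)/(233 − j222)| = 0.736
|Γ|² = 0.542
P_refl = |Γ|²·P_inc = 56.9 W, P_del = (1 − |Γ|²)·P_inc = 48.1 W

P_reflected ≈ 56.9 W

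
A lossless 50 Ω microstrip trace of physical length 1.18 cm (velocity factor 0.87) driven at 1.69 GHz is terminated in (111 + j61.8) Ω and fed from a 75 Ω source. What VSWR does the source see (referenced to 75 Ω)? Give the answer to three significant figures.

λ = v/f = 0.87·c / 1.69 GHz = 0.154 m
βl = 2π·l/λ = 2π × 0.0764 = 27.5°
tan(βl) = 0.521
Z_in = Z_0·(Z_L + jZ_0·tanβl)/(Z_0 + jZ_L·tanβl) = 96.4 − j66.3 Ω
Γ_s = (Z_in − Z_s)/(Z_in + Z_s) = (21.4 − j66.3)/(171 − j66.3), |Γ_s| = 0.379
VSWR = (1 + |Γ_s|)/(1 − |Γ_s|)

VSWR ≈ 2.22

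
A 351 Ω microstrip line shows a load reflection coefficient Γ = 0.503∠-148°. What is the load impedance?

Z_L ≈ 124 − j88.8 Ω

Z_L = Z_0·(1 + Γ)/(1 − Γ) = 351·(0.573 − j0.267)/(1.43 + j0.267)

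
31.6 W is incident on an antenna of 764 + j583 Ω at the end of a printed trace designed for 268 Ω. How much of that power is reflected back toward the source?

|Γ| = |(496 + j583)/(1032 + j583)| = 0.646
|Γ|² = 0.417
P_refl = |Γ|²·P_inc = 13.2 W, P_del = (1 − |Γ|²)·P_inc = 18.4 W

P_reflected ≈ 13.2 W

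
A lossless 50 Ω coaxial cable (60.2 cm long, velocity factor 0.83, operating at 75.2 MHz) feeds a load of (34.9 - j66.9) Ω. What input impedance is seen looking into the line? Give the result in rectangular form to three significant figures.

λ = v/f = 0.83·c / 75.2 MHz = 3.31 m
βl = 2π·l/λ = 2π × 0.182 = 65.5°
tan(βl) = tan(65.5°) = 2.19
Z_in = Z_0·(Z_L + jZ_0·tanβl)/(Z_0 + jZ_L·tanβl)
     = 50·(34.9 + j42.6)/(196 + j76.4)

Z_in ≈ 11.4 + j6.41 Ω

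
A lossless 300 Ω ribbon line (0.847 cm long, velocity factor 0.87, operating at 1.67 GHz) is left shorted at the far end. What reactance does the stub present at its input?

X_in ≈ 106 Ω (inductive)

λ = v/f = 0.87·c / 1.67 GHz = 0.156 m
βl = 2π·l/λ = 2π × 0.0542 = 19.5°
tan(βl) = 0.354
For a shorted stub, Z_in = jZ_0·tan(βl)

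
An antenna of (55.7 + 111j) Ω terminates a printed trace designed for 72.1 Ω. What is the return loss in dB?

Γ = (-16.4 + j111)/(127.8 + j111), |Γ| = 0.663
RL = −20·log₁₀|Γ| = −20·log₁₀(0.663)

RL ≈ 3.57 dB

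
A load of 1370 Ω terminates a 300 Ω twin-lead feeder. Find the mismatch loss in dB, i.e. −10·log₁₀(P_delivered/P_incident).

mismatch loss ≈ 2.3 dB

Γ = (1370 − 300)/(1370 + 300) = 0.641
|Γ|² = 0.411, so P_del/P_inc = 1 − |Γ|² = 0.589
ML = −10·log₁₀(1 − |Γ|²)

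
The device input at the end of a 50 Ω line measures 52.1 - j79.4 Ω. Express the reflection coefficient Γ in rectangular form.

Γ ≈ 0.39 − j0.475

Γ = (Z_L − Z_0)/(Z_L + Z_0) = (2.1 − j79.4)/(102.1 − j79.4)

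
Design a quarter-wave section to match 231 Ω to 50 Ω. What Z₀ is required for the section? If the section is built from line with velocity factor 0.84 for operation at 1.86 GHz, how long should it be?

Z_qwt = √(Z_0·R_L) = √(50 × 231) = √11550
λ = 0.84·c/f = 0.135 m, so l = λ/4 = 0.0339 m

Z_qwt ≈ 107 Ω; length ≈ 3.39 cm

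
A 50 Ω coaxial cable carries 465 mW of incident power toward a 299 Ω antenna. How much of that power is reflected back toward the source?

Γ = (299 − 50)/(299 + 50) = 0.713
|Γ|² = 0.509
P_refl = |Γ|²·P_inc = 237 mW, P_del = (1 − |Γ|²)·P_inc = 228 mW

P_reflected ≈ 237 mW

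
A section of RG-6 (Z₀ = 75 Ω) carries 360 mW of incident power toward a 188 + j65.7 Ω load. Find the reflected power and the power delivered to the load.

P_reflected ≈ 83.7 mW; P_delivered ≈ 276 mW

|Γ| = |(113 + j65.7)/(263 + j65.7)| = 0.482
|Γ|² = 0.233
P_refl = |Γ|²·P_inc = 83.7 mW, P_del = (1 − |Γ|²)·P_inc = 276 mW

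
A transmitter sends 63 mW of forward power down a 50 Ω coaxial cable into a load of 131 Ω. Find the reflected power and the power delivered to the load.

Γ = (131 − 50)/(131 + 50) = 0.448
|Γ|² = 0.2
P_refl = |Γ|²·P_inc = 12.6 mW, P_del = (1 − |Γ|²)·P_inc = 50.4 mW

P_reflected ≈ 12.6 mW; P_delivered ≈ 50.4 mW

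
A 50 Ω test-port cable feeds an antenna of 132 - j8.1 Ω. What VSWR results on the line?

Γ = (Z_L − Z_0)/(Z_L + Z_0) = (82 − j8.1)/(182 − j8.1)
|Γ| = 82.4/182 = 0.452
VSWR = (1 + |Γ|)/(1 − |Γ|) = 1.45/0.548

VSWR ≈ 2.65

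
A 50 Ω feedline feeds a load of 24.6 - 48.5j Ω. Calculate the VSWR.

Γ = (Z_L − Z_0)/(Z_L + Z_0) = (-25.4 − j48.5)/(74.6 − j48.5)
|Γ| = 54.7/89 = 0.615
VSWR = (1 + |Γ|)/(1 − |Γ|) = 1.62/0.385

VSWR ≈ 4.2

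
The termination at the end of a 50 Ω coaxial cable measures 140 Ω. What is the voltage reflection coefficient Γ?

Γ = (Z_L − Z_0)/(Z_L + Z_0) = (140 − 50)/(140 + 50) = 90/190

Γ = 0.474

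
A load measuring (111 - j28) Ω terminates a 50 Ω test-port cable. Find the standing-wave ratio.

Γ = (Z_L − Z_0)/(Z_L + Z_0) = (61 − j28)/(161 − j28)
|Γ| = 67.1/163 = 0.411
VSWR = (1 + |Γ|)/(1 − |Γ|) = 1.41/0.589

VSWR ≈ 2.39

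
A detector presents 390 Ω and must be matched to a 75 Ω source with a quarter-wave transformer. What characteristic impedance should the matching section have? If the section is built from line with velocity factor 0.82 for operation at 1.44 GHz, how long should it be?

Z_qwt = √(Z_0·R_L) = √(75 × 390) = √29250
λ = 0.82·c/f = 0.171 m, so l = λ/4 = 0.0427 m

Z_qwt ≈ 171 Ω; length ≈ 4.27 cm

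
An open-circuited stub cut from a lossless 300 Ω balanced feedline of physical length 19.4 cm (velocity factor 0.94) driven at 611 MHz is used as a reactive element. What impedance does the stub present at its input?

Z_in ≈ +j548 Ω

λ = v/f = 0.94·c / 611 MHz = 0.462 m
βl = 2π·l/λ = 2π × 0.42 = 151°
tan(βl) = -0.547
For an open-circuited stub, Z_in = −jZ_0·cot(βl) = −jZ_0/tan(βl)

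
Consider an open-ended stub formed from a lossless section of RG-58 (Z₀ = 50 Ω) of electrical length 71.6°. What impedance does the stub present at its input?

tan(βl) = 3.01
For an open-ended stub, Z_in = −jZ_0·cot(βl) = −jZ_0/tan(βl)

Z_in ≈ −j16.6 Ω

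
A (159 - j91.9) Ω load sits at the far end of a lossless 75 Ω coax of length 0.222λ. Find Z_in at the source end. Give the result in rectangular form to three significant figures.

βl = 2π × 0.222 = 79.9°
tan(βl) = tan(79.9°) = 5.63
Z_in = Z_0·(Z_L + jZ_0·tanβl)/(Z_0 + jZ_L·tanβl)
     = 75·(159 + j330)/(592 + j894)

Z_in ≈ 25.4 + j3.46 Ω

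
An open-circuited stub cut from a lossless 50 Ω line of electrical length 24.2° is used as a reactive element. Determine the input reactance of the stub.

X_in ≈ -111 Ω (capacitive)

tan(βl) = 0.449
For an open-circuited stub, Z_in = −jZ_0·cot(βl) = −jZ_0/tan(βl)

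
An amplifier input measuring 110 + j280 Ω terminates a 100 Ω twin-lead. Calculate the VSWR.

VSWR ≈ 9.03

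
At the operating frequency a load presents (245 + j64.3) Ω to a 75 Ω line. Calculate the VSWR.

Γ = (Z_L − Z_0)/(Z_L + Z_0) = (170 + j64.3)/(320 + j64.3)
|Γ| = 182/326 = 0.557
VSWR = (1 + |Γ|)/(1 − |Γ|) = 1.56/0.443

VSWR ≈ 3.51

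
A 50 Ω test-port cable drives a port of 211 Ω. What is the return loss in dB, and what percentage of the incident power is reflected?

Γ = (211 − 50)/(211 + 50) = 0.617
RL = −20·log₁₀(0.617) = 4.2 dB
P_refl/P_inc = |Γ|² = 0.381

RL ≈ 4.2 dB; 38.1% of incident power reflected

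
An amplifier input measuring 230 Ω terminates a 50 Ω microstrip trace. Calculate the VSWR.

For a purely resistive load, VSWR = R_L/Z_0 or Z_0/R_L (whichever > 1) = 230/50

VSWR ≈ 4.6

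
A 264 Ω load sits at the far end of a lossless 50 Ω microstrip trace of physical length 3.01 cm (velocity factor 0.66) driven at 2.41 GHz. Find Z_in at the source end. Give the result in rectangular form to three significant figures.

λ = v/f = 0.66·c / 2.41 GHz = 0.0822 m
βl = 2π·l/λ = 2π × 0.366 = 132°
tan(βl) = tan(132°) = -1.11
Z_in = Z_0·(Z_L + jZ_0·tanβl)/(Z_0 + jZ_L·tanβl)
     = 50·(264 − j55.7)/(50 − j294)

Z_in ≈ 16.6 + j42 Ω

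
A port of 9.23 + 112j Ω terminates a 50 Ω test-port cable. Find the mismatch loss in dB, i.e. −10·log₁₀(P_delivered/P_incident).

mismatch loss ≈ 9.39 dB

Γ = (-40.77 + j112)/(59.23 + j112), |Γ| = 0.941
|Γ|² = 0.885, so P_del/P_inc = 1 − |Γ|² = 0.115
ML = −10·log₁₀(1 − |Γ|²)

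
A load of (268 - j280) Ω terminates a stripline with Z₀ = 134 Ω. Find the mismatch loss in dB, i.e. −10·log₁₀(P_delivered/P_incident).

mismatch loss ≈ 2.23 dB

Γ = (134 − j280)/(402 − j280), |Γ| = 0.634
|Γ|² = 0.401, so P_del/P_inc = 1 − |Γ|² = 0.599
ML = −10·log₁₀(1 − |Γ|²)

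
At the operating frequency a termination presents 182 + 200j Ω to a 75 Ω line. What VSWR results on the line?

VSWR ≈ 5.59

Γ = (Z_L − Z_0)/(Z_L + Z_0) = (107 + j200)/(257 + j200)
|Γ| = 227/326 = 0.697
VSWR = (1 + |Γ|)/(1 − |Γ|) = 1.7/0.303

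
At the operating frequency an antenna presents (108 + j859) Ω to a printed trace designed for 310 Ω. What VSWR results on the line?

Γ = (Z_L − Z_0)/(Z_L + Z_0) = (-202 + j859)/(418 + j859)
|Γ| = 882/955 = 0.924
VSWR = (1 + |Γ|)/(1 − |Γ|) = 1.92/0.0763

VSWR ≈ 25.2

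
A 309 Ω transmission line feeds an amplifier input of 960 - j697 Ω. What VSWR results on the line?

VSWR ≈ 4.86

Γ = (Z_L − Z_0)/(Z_L + Z_0) = (651 − j697)/(1269 − j697)
|Γ| = 954/1450 = 0.659
VSWR = (1 + |Γ|)/(1 − |Γ|) = 1.66/0.341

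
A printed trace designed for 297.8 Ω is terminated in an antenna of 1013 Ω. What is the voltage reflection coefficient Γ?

Γ = (Z_L − Z_0)/(Z_L + Z_0) = (1013 − 297.8)/(1013 + 297.8) = 715.2/1311

Γ = 0.546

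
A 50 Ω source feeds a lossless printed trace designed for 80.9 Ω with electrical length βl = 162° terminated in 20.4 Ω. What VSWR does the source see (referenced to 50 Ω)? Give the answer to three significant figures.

tan(βl) = -0.325
Z_in = Z_0·(Z_L + jZ_0·tanβl)/(Z_0 + jZ_L·tanβl) = 22.4 − j24.5 Ω
Γ_s = (Z_in − Z_s)/(Z_in + Z_s) = (-27.6 − j24.5)/(72.4 − j24.5), |Γ_s| = 0.482
VSWR = (1 + |Γ_s|)/(1 − |Γ_s|)

VSWR ≈ 2.86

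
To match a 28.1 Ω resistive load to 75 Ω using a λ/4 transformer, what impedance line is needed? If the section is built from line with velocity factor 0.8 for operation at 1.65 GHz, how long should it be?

Z_qwt ≈ 45.9 Ω; length ≈ 3.64 cm

Z_qwt = √(Z_0·R_L) = √(75 × 28.1) = √2108
λ = 0.8·c/f = 0.145 m, so l = λ/4 = 0.0364 m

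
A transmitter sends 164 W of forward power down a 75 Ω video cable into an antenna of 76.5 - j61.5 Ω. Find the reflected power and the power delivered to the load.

|Γ| = |(1.5 − j61.5)/(151.5 − j61.5)| = 0.376
|Γ|² = 0.142
P_refl = |Γ|²·P_inc = 23.2 W, P_del = (1 − |Γ|²)·P_inc = 141 W

P_reflected ≈ 23.2 W; P_delivered ≈ 141 W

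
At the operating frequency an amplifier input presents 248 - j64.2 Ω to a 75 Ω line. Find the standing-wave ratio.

VSWR ≈ 3.55

Γ = (Z_L − Z_0)/(Z_L + Z_0) = (173 − j64.2)/(323 − j64.2)
|Γ| = 185/329 = 0.56
VSWR = (1 + |Γ|)/(1 − |Γ|) = 1.56/0.44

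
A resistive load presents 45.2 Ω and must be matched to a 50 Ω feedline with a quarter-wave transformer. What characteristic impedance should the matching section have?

Z_qwt = √(Z_0·R_L) = √(50 × 45.2) = √2260

Z_qwt ≈ 47.5 Ω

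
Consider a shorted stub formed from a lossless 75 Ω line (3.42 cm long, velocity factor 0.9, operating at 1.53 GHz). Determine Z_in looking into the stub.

λ = v/f = 0.9·c / 1.53 GHz = 0.176 m
βl = 2π·l/λ = 2π × 0.194 = 69.8°
tan(βl) = 2.71
For a shorted stub, Z_in = jZ_0·tan(βl)

Z_in ≈ +j203 Ω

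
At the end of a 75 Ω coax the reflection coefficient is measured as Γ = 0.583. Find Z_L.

Z_L = Z_0·(1 + Γ)/(1 − Γ) = 75·(1.58)/(0.417)

Z_L ≈ 285 Ω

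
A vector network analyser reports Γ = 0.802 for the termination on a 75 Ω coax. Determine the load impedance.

Z_L ≈ 683 Ω

Z_L = Z_0·(1 + Γ)/(1 − Γ) = 75·(1.8)/(0.198)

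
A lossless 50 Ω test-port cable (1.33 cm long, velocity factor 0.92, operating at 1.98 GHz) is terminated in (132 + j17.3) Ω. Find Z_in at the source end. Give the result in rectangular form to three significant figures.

Z_in ≈ 50.5 − j51.8 Ω

λ = v/f = 0.92·c / 1.98 GHz = 0.139 m
βl = 2π·l/λ = 2π × 0.0954 = 34.3°
tan(βl) = tan(34.3°) = 0.683
Z_in = Z_0·(Z_L + jZ_0·tanβl)/(Z_0 + jZ_L·tanβl)
     = 50·(132 + j51.5)/(38.2 + j90.2)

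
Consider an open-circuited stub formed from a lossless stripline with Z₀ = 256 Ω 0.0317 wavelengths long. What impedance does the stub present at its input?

βl = 2π × 0.0317 = 11.4°
tan(βl) = 0.202
For an open-circuited stub, Z_in = −jZ_0·cot(βl) = −jZ_0/tan(βl)

Z_in ≈ −j1270 Ω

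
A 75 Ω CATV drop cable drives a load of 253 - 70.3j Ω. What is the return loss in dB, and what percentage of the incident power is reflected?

RL ≈ 4.87 dB; 32.5% of incident power reflected

Γ = (178 − j70.3)/(328 − j70.3), |Γ| = 0.571
RL = −20·log₁₀(0.571) = 4.87 dB
P_refl/P_inc = |Γ|² = 0.325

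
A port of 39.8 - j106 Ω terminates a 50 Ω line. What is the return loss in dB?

RL ≈ 2.31 dB

Γ = (-10.2 − j106)/(89.8 − j106), |Γ| = 0.767
RL = −20·log₁₀|Γ| = −20·log₁₀(0.767)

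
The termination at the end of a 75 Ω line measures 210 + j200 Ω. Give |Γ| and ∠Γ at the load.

Γ ≈ 0.693 ∠ 20.9°

Γ = (Z_L − Z_0)/(Z_L + Z_0) = (135 + j200)/(285 + j200)
|Γ| = 241/348 = 0.693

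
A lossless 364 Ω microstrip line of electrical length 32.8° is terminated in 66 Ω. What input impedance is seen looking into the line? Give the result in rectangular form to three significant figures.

Z_in ≈ 92.2 + j224 Ω

tan(βl) = tan(32.8°) = 0.644
Z_in = Z_0·(Z_L + jZ_0·tanβl)/(Z_0 + jZ_L·tanβl)
     = 364·(66 + j235)/(364 + j42.5)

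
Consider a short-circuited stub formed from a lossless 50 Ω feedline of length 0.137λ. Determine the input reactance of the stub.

βl = 2π × 0.137 = 49.3°
tan(βl) = 1.16
For a short-circuited stub, Z_in = jZ_0·tan(βl)

X_in ≈ 58.2 Ω (inductive)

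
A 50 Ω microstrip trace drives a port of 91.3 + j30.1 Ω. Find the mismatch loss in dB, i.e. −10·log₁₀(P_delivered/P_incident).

Γ = (41.3 + j30.1)/(141.3 + j30.1), |Γ| = 0.354
|Γ|² = 0.125, so P_del/P_inc = 1 − |Γ|² = 0.875
ML = −10·log₁₀(1 − |Γ|²)

mismatch loss ≈ 0.581 dB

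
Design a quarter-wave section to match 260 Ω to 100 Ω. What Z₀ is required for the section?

Z_qwt ≈ 161 Ω

Z_qwt = √(Z_0·R_L) = √(100 × 260) = √26000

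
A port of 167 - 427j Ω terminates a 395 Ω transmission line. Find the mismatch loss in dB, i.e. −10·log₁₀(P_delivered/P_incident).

Γ = (-228 − j427)/(562 − j427), |Γ| = 0.686
|Γ|² = 0.47, so P_del/P_inc = 1 − |Γ|² = 0.53
ML = −10·log₁₀(1 − |Γ|²)

mismatch loss ≈ 2.76 dB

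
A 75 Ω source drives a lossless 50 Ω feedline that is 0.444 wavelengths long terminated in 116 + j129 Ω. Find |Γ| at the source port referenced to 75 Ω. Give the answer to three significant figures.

|Γ| ≈ 0.665

βl = 2π × 0.444 = 160°
tan(βl) = -0.367
Z_in = Z_0·(Z_L + jZ_0·tanβl)/(Z_0 + jZ_L·tanβl) = 29.1 + j69.6 Ω
Γ_s = (Z_in − Z_s)/(Z_in + Z_s) = (-45.9 + j69.6)/(104 + j69.6), |Γ_s| = 0.665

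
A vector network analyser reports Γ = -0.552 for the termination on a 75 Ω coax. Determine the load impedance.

Z_L ≈ 21.6 Ω

Z_L = Z_0·(1 + Γ)/(1 − Γ) = 75·(0.448)/(1.55)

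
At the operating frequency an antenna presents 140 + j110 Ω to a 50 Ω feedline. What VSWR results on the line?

Γ = (Z_L − Z_0)/(Z_L + Z_0) = (90 + j110)/(190 + j110)
|Γ| = 142/220 = 0.647
VSWR = (1 + |Γ|)/(1 − |Γ|) = 1.65/0.353

VSWR ≈ 4.67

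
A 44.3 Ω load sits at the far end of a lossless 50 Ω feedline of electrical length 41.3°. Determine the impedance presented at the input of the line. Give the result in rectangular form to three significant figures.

tan(βl) = tan(41.3°) = 0.879
Z_in = Z_0·(Z_L + jZ_0·tanβl)/(Z_0 + jZ_L·tanβl)
     = 50·(44.3 + j43.9)/(50 + j38.9)

Z_in ≈ 48.9 + j5.88 Ω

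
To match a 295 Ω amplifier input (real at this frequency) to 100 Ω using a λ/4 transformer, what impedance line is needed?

Z_qwt ≈ 172 Ω

Z_qwt = √(Z_0·R_L) = √(100 × 295) = √29500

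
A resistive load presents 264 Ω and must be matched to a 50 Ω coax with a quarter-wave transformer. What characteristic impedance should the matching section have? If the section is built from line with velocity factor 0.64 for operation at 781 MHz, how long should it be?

Z_qwt ≈ 115 Ω; length ≈ 6.15 cm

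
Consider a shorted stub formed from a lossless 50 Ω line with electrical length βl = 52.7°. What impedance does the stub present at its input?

Z_in ≈ +j65.6 Ω

tan(βl) = 1.31
For a shorted stub, Z_in = jZ_0·tan(βl)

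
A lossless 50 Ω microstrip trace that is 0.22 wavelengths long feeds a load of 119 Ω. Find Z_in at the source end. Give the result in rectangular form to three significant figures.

Z_in ≈ 21.6 − j7.8 Ω

βl = 2π × 0.22 = 79.2°
tan(βl) = tan(79.2°) = 5.24
Z_in = Z_0·(Z_L + jZ_0·tanβl)/(Z_0 + jZ_L·tanβl)
     = 50·(119 + j262)/(50 + j624)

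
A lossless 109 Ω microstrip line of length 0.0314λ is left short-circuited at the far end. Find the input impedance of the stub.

Z_in ≈ +j21.8 Ω

βl = 2π × 0.0314 = 11.3°
tan(βl) = 0.2
For a short-circuited stub, Z_in = jZ_0·tan(βl)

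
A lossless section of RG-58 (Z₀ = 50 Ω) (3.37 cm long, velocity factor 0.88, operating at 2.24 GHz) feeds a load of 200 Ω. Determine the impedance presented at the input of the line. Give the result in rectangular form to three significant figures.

λ = v/f = 0.88·c / 2.24 GHz = 0.118 m
βl = 2π·l/λ = 2π × 0.286 = 103°
tan(βl) = tan(103°) = -4.35
Z_in = Z_0·(Z_L + jZ_0·tanβl)/(Z_0 + jZ_L·tanβl)
     = 50·(200 − j218)/(50 − j871)

Z_in ≈ 13.1 + j10.7 Ω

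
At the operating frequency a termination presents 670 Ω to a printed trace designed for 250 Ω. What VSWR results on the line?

VSWR ≈ 2.68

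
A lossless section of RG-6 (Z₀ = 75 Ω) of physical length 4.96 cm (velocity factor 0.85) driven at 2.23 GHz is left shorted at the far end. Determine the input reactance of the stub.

X_in ≈ -33.2 Ω (capacitive)

λ = v/f = 0.85·c / 2.23 GHz = 0.114 m
βl = 2π·l/λ = 2π × 0.434 = 156°
tan(βl) = -0.442
For a shorted stub, Z_in = jZ_0·tan(βl)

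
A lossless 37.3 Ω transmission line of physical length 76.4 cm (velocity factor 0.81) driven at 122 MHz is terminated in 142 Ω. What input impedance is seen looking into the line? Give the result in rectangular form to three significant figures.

λ = v/f = 0.81·c / 122 MHz = 1.99 m
βl = 2π·l/λ = 2π × 0.384 = 138°
tan(βl) = tan(138°) = -0.898
Z_in = Z_0·(Z_L + jZ_0·tanβl)/(Z_0 + jZ_L·tanβl)
     = 37.3·(142 − j33.5)/(37.3 − j127)

Z_in ≈ 20.2 + j35.6 Ω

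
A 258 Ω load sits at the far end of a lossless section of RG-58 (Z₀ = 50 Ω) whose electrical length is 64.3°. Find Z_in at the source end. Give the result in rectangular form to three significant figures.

tan(βl) = tan(64.3°) = 2.08
Z_in = Z_0·(Z_L + jZ_0·tanβl)/(Z_0 + jZ_L·tanβl)
     = 50·(258 + j104)/(50 + j536)

Z_in ≈ 11.8 − j23 Ω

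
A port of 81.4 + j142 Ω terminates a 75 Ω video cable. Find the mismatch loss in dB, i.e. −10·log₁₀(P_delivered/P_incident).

Γ = (6.4 + j142)/(156.4 + j142), |Γ| = 0.673
|Γ|² = 0.453, so P_del/P_inc = 1 − |Γ|² = 0.547
ML = −10·log₁₀(1 − |Γ|²)

mismatch loss ≈ 2.62 dB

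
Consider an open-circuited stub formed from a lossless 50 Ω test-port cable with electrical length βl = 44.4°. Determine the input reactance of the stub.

X_in ≈ -51.1 Ω (capacitive)

tan(βl) = 0.979
For an open-circuited stub, Z_in = −jZ_0·cot(βl) = −jZ_0/tan(βl)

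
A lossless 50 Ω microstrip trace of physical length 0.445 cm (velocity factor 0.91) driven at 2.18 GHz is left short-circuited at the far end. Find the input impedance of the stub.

Z_in ≈ +j11.4 Ω

λ = v/f = 0.91·c / 2.18 GHz = 0.125 m
βl = 2π·l/λ = 2π × 0.0355 = 12.8°
tan(βl) = 0.227
For a short-circuited stub, Z_in = jZ_0·tan(βl)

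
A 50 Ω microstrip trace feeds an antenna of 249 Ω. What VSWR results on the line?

VSWR ≈ 4.98

For a purely resistive load, VSWR = R_L/Z_0 or Z_0/R_L (whichever > 1) = 249/50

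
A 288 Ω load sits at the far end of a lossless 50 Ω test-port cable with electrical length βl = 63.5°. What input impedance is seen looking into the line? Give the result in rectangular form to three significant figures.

tan(βl) = tan(63.5°) = 2.01
Z_in = Z_0·(Z_L + jZ_0·tanβl)/(Z_0 + jZ_L·tanβl)
     = 50·(288 + j100)/(50 + j578)

Z_in ≈ 10.8 − j24 Ω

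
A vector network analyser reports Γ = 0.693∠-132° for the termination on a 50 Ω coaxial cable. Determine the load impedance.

Z_L ≈ 10.8 − j21.4 Ω

Z_L = Z_0·(1 + Γ)/(1 − Γ) = 50·(0.536 − j0.515)/(1.46 + j0.515)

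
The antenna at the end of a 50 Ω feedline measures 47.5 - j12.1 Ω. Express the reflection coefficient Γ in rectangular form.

Γ ≈ -0.0101 − j0.125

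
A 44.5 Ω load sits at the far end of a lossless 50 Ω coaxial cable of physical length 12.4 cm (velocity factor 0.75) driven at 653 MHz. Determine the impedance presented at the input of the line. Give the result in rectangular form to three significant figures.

Z_in ≈ 50.8 − j5.82 Ω

λ = v/f = 0.75·c / 653 MHz = 0.345 m
βl = 2π·l/λ = 2π × 0.36 = 130°
tan(βl) = tan(130°) = -1.21
Z_in = Z_0·(Z_L + jZ_0·tanβl)/(Z_0 + jZ_L·tanβl)
     = 50·(44.5 − j60.5)/(50 − j53.9)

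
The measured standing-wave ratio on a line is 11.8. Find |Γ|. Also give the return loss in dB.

|Γ| = (S − 1)/(S + 1) = (11.8 − 1)/(11.8 + 1) = 10.8/12.8
RL = −20·log₁₀|Γ| = −20·log₁₀(0.844)

|Γ| ≈ 0.844; return loss ≈ 1.48 dB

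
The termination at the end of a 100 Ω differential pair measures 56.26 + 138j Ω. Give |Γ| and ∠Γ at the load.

Γ ≈ 0.694 ∠ 66.1°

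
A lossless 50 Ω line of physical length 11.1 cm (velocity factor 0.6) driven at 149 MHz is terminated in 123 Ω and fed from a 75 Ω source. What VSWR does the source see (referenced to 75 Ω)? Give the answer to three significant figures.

λ = v/f = 0.6·c / 149 MHz = 1.21 m
βl = 2π·l/λ = 2π × 0.0919 = 33.1°
tan(βl) = 0.651
Z_in = Z_0·(Z_L + jZ_0·tanβl)/(Z_0 + jZ_L·tanβl) = 49.1 − j46.1 Ω
Γ_s = (Z_in − Z_s)/(Z_in + Z_s) = (-25.9 − j46.1)/(124 − j46.1), |Γ_s| = 0.399
VSWR = (1 + |Γ_s|)/(1 − |Γ_s|)

VSWR ≈ 2.33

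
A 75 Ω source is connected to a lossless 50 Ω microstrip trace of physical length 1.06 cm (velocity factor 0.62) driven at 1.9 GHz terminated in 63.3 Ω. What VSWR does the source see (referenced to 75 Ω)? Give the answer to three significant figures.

λ = v/f = 0.62·c / 1.9 GHz = 0.0979 m
βl = 2π·l/λ = 2π × 0.108 = 39°
tan(βl) = 0.809
Z_in = Z_0·(Z_L + jZ_0·tanβl)/(Z_0 + jZ_L·tanβl) = 51.1 − j11.9 Ω
Γ_s = (Z_in − Z_s)/(Z_in + Z_s) = (-23.9 − j11.9)/(126 − j11.9), |Γ_s| = 0.211
VSWR = (1 + |Γ_s|)/(1 − |Γ_s|)

VSWR ≈ 1.53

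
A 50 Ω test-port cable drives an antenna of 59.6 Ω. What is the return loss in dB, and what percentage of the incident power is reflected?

Γ = (59.6 − 50)/(59.6 + 50) = 0.0876
RL = −20·log₁₀(0.0876) = 21.2 dB
P_refl/P_inc = |Γ|² = 0.00767

RL ≈ 21.2 dB; 0.767% of incident power reflected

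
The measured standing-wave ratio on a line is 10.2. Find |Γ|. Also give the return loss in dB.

|Γ| ≈ 0.821; return loss ≈ 1.71 dB

|Γ| = (S − 1)/(S + 1) = (10.2 − 1)/(10.2 + 1) = 9.2/11.2
RL = −20·log₁₀|Γ| = −20·log₁₀(0.821)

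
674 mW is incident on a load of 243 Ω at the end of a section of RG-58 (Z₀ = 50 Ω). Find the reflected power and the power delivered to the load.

Γ = (243 − 50)/(243 + 50) = 0.659
|Γ|² = 0.434
P_refl = |Γ|²·P_inc = 292 mW, P_del = (1 − |Γ|²)·P_inc = 382 mW

P_reflected ≈ 292 mW; P_delivered ≈ 382 mW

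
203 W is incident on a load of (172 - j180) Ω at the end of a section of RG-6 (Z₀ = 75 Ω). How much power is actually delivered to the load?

P_delivered ≈ 112 W

|Γ| = |(97 − j180)/(247 − j180)| = 0.669
|Γ|² = 0.448
P_refl = |Γ|²·P_inc = 90.9 W, P_del = (1 − |Γ|²)·P_inc = 112 W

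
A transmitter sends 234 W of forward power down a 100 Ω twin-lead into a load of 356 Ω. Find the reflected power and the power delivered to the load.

Γ = (356 − 100)/(356 + 100) = 0.561
|Γ|² = 0.315
P_refl = |Γ|²·P_inc = 73.8 W, P_del = (1 − |Γ|²)·P_inc = 160 W

P_reflected ≈ 73.8 W; P_delivered ≈ 160 W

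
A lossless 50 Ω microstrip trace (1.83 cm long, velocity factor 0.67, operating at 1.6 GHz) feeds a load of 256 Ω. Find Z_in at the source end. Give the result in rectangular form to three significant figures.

Z_in ≈ 15.2 − j36.2 Ω

λ = v/f = 0.67·c / 1.6 GHz = 0.126 m
βl = 2π·l/λ = 2π × 0.146 = 52.4°
tan(βl) = tan(52.4°) = 1.3
Z_in = Z_0·(Z_L + jZ_0·tanβl)/(Z_0 + jZ_L·tanβl)
     = 50·(256 + j65)/(50 + j333)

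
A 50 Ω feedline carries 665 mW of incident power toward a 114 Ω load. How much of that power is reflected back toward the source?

Γ = (114 − 50)/(114 + 50) = 0.39
|Γ|² = 0.152
P_refl = |Γ|²·P_inc = 101 mW, P_del = (1 − |Γ|²)·P_inc = 564 mW

P_reflected ≈ 101 mW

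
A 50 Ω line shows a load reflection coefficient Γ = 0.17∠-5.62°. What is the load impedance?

Z_L = Z_0·(1 + Γ)/(1 − Γ) = 50·(1.17 − j0.0166)/(0.831 + j0.0166)

Z_L ≈ 70.3 − j2.41 Ω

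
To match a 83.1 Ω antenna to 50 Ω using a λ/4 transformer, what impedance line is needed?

Z_qwt ≈ 64.5 Ω

Z_qwt = √(Z_0·R_L) = √(50 × 83.1) = √4155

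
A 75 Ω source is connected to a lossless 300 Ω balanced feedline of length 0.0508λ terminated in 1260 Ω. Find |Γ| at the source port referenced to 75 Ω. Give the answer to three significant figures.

|Γ| ≈ 0.878

βl = 2π × 0.0508 = 18.3°
tan(βl) = 0.33
Z_in = Z_0·(Z_L + jZ_0·tanβl)/(Z_0 + jZ_L·tanβl) = 478 − j564 Ω
Γ_s = (Z_in − Z_s)/(Z_in + Z_s) = (403 − j564)/(553 − j564), |Γ_s| = 0.878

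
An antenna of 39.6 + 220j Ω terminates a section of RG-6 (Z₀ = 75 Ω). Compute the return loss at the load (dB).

RL ≈ 0.932 dB

Γ = (-35.4 + j220)/(114.6 + j220), |Γ| = 0.898
RL = −20·log₁₀|Γ| = −20·log₁₀(0.898)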